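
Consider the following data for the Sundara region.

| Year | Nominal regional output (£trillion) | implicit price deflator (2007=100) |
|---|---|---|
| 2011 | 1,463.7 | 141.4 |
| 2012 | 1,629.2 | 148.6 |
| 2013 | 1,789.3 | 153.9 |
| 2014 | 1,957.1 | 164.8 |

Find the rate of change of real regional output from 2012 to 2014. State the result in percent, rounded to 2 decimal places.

Real regional output 2012 = 1629.2/1.486 = 1096.37.
Real regional output 2014 = 1957.1/1.648 = 1187.56.
Change = 1187.56/1096.37 − 1 = 0.0832.

8.32%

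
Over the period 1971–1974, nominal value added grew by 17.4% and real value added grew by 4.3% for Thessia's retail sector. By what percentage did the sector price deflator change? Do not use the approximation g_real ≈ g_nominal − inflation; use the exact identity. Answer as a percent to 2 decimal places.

(1 + g_nom) = (1 + g_real)(1 + π), so π = 1.1740 / 1.0430 − 1 = 0.12560.

12.56%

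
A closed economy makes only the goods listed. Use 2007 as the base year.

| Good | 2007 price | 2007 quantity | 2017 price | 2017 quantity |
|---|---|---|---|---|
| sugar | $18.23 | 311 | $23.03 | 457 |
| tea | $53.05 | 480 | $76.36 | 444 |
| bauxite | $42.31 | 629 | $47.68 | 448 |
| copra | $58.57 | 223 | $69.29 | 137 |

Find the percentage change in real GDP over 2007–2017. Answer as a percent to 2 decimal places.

-16.87%

Real GDP 2007 = Nominal GDP 2007 = 18.23·311 + 53.05·480 + 42.31·629 + 58.57·223 = 70807.63.
Real GDP 2017 (at 2007 prices) = 18.23·457 + 53.05·444 + 42.31·448 + 58.57·137 = 58864.28.
Real growth = 58864.28/70807.63 − 1 = -0.1687.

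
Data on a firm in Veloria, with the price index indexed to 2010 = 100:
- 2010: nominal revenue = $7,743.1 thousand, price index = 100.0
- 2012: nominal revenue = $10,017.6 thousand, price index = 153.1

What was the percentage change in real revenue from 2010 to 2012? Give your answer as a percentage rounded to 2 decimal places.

Deflate each year: 2010 → 7743.1/1.000 = 7743.10; 2012 → 10017.6/1.531 = 6543.17.
So real revenue changed by 6543.17/7743.10 − 1 = -0.1550, i.e. -15.50%.

-15.50%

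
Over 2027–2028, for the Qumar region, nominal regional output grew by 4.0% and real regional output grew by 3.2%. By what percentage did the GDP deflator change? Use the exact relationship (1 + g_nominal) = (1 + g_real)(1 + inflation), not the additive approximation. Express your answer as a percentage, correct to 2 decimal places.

0.78%

(1 + g_nom) = (1 + g_real)(1 + π), so π = 1.0400 / 1.0320 − 1 = 0.00775.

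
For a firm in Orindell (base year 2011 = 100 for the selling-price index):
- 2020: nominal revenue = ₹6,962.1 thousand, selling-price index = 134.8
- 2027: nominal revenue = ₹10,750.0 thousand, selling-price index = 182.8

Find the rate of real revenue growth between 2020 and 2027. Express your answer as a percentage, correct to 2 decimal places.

13.86%

Real revenue 2020 = 6962.1 / 1.348 = 5164.76.
Real revenue 2027 = 10750.0 / 1.828 = 5880.74.
Real growth = 5880.74 / 5164.76 − 1 = 0.1386.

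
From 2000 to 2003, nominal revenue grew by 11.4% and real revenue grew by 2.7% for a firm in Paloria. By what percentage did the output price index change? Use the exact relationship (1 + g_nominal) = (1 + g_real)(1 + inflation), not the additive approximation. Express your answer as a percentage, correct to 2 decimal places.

(1 + g_nom) = (1 + g_real)(1 + π), so π = 1.1140 / 1.0270 − 1 = 0.08471.

8.47%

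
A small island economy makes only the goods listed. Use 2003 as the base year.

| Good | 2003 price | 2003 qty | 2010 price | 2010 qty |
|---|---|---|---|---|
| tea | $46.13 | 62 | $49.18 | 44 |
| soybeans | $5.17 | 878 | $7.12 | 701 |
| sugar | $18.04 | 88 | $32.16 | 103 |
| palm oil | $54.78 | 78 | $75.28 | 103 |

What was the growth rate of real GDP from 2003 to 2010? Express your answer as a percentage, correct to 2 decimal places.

Real GDP 2003 = Nominal GDP 2003 = 46.13·62 + 5.17·878 + 18.04·88 + 54.78·78 = 13259.68.
Real GDP 2010 (at 2003 prices) = 46.13·44 + 5.17·701 + 18.04·103 + 54.78·103 = 13154.35.
Real growth = 13154.35/13259.68 − 1 = -0.0079.

-0.79%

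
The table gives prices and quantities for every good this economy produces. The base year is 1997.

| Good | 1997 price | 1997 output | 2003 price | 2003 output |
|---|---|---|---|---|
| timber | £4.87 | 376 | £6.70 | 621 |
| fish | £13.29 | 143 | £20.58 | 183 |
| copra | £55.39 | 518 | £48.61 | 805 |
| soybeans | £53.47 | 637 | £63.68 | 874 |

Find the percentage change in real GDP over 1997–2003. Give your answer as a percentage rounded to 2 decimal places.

Real GDP 1997 = Nominal GDP 1997 = 4.87·376 + 13.29·143 + 55.39·518 + 53.47·637 = 66484.00.
Real GDP 2003 (at 1997 prices) = 4.87·621 + 13.29·183 + 55.39·805 + 53.47·874 = 96778.07.
Real growth = 96778.07/66484.00 − 1 = 0.4557.

45.57%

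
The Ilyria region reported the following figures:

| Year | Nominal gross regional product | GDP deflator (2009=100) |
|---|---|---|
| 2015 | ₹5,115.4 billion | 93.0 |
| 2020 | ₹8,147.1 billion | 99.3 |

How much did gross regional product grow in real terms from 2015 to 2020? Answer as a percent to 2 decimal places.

49.16%

Real gross regional product 2015 = 5115.4 / 0.930 = 5500.43.
Real gross regional product 2020 = 8147.1 / 0.993 = 8204.53.
Real growth = 8204.53 / 5500.43 − 1 = 0.4916.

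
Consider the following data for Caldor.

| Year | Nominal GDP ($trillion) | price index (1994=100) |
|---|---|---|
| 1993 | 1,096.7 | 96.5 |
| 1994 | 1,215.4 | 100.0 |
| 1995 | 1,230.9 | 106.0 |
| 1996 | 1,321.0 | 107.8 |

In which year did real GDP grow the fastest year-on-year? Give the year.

1994

1994: real = 1215.4/1.000 = 1215.40; growth vs 1993 (1136.48) = 6.94%.
1995: real = 1230.9/1.060 = 1161.23; growth vs 1994 (1215.40) = -4.46%.
1996: real = 1321.0/1.078 = 1225.42; growth vs 1995 (1161.23) = 5.53%.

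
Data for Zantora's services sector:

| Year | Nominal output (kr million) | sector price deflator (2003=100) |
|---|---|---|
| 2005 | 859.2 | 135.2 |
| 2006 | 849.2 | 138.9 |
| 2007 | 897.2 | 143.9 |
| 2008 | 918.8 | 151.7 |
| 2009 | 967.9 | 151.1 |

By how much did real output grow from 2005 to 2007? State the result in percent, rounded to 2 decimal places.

-1.89%

Real output 2005 = 859.2/1.352 = 635.50.
Real output 2007 = 897.2/1.439 = 623.49.
Change = 623.49/635.50 − 1 = -0.0189.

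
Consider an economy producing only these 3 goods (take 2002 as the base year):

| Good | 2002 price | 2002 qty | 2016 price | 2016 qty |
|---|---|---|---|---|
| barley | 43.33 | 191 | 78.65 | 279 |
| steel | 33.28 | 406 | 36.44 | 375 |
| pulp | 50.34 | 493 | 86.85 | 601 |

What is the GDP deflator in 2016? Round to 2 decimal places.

160.16

Nominal GDP 2016 = 78.65·279 + 36.44·375 + 86.85·601 = 87805.20.
Real GDP 2016 (at 2002 prices) = 43.33·279 + 33.28·375 + 50.34·601 = 54823.41.
Deflator = Nominal/Real × 100 = 87805.20/54823.41 × 100 = 160.160.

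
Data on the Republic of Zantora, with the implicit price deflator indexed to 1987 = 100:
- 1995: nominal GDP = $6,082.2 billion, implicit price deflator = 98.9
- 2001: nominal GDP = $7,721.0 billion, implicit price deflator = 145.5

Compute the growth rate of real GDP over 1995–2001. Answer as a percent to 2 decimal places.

Real GDP 1995 = 6082.2 / 0.989 = 6149.85.
Real GDP 2001 = 7721.0 / 1.455 = 5306.53.
Real growth = 5306.53 / 6149.85 − 1 = -0.1371.

-13.71%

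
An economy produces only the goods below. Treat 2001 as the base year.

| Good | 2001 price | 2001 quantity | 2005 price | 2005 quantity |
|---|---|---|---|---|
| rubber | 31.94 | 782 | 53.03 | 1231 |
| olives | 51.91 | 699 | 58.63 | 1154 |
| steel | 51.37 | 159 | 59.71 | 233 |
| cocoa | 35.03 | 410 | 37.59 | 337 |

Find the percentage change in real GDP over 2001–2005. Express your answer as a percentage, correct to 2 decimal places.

46.79%

Real GDP 2001 = Nominal GDP 2001 = 31.94·782 + 51.91·699 + 51.37·159 + 35.03·410 = 83792.30.
Real GDP 2005 (at 2001 prices) = 31.94·1231 + 51.91·1154 + 51.37·233 + 35.03·337 = 122996.60.
Real growth = 122996.60/83792.30 − 1 = 0.4679.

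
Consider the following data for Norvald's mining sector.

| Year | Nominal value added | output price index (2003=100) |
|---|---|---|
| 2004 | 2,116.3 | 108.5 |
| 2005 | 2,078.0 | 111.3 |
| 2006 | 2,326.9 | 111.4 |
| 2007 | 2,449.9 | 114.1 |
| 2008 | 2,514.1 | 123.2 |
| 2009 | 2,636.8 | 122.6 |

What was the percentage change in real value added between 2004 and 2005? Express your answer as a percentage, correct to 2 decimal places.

Real value added 2004 = 2116.3/1.085 = 1950.51.
Real value added 2005 = 2078.0/1.113 = 1867.03.
Change = 1867.03/1950.51 − 1 = -0.0428.

-4.28%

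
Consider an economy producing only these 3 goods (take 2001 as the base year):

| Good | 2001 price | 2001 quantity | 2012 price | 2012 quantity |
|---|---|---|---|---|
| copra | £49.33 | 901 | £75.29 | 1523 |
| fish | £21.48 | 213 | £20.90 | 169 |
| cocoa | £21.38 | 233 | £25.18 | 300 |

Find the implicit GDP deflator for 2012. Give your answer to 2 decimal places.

Nominal GDP 2012 = 75.29·1523 + 20.90·169 + 25.18·300 = 125752.77.
Real GDP 2012 (at 2001 prices) = 49.33·1523 + 21.48·169 + 21.38·300 = 85173.71.
Deflator = Nominal/Real × 100 = 125752.77/85173.71 × 100 = 147.643.

147.64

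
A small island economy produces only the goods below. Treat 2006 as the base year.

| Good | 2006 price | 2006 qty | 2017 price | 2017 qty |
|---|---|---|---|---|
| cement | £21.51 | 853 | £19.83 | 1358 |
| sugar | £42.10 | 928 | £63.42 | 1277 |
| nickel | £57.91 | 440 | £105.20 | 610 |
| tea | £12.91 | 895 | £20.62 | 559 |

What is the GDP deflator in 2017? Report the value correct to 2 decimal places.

Nominal GDP 2017 = 19.83·1358 + 63.42·1277 + 105.20·610 + 20.62·559 = 183615.06.
Real GDP 2017 (at 2006 prices) = 21.51·1358 + 42.10·1277 + 57.91·610 + 12.91·559 = 125514.07.
Deflator = Nominal/Real × 100 = 183615.06/125514.07 × 100 = 146.290.

146.29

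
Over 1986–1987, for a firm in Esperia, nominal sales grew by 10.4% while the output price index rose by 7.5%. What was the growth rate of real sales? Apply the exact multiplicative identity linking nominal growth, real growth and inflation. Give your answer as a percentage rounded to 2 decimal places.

2.70%

(1 + g_nom) = (1 + g_real)(1 + π), so g_real = 1.1040 / 1.0750 − 1 = 0.02698.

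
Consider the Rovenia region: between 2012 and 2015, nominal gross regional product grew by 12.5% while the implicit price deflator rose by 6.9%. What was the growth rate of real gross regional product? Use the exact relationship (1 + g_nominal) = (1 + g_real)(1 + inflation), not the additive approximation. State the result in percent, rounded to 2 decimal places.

(1 + g_nom) = (1 + g_real)(1 + π), so g_real = 1.1250 / 1.0690 − 1 = 0.05239.

5.24%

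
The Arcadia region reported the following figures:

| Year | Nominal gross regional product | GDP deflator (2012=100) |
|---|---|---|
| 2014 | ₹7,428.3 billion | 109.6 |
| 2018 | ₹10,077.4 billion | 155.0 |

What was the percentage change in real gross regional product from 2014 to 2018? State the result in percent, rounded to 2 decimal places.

-4.07%

Deflate each year: 2014 → 7428.3/1.096 = 6777.65; 2018 → 10077.4/1.550 = 6501.55.
So real gross regional product changed by 6501.55/6777.65 − 1 = -0.0407, i.e. -4.07%.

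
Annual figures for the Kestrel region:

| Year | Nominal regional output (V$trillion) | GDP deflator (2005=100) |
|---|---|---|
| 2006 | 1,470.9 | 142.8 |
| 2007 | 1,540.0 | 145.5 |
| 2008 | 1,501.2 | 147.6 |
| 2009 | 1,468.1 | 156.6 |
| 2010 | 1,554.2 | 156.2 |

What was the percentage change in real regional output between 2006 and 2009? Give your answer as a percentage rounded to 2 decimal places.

-8.99%

Real regional output 2006 = 1470.9/1.428 = 1030.04.
Real regional output 2009 = 1468.1/1.566 = 937.48.
Change = 937.48/1030.04 − 1 = -0.0899.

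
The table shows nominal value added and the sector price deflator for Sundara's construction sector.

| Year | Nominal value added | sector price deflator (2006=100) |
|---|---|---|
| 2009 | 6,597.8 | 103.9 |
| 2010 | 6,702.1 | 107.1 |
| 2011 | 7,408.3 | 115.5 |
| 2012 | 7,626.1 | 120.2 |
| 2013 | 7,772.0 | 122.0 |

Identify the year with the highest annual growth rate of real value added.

2010: real = 6702.1/1.071 = 6257.80; growth vs 2009 (6350.14) = -1.45%.
2011: real = 7408.3/1.155 = 6414.11; growth vs 2010 (6257.80) = 2.50%.
2012: real = 7626.1/1.202 = 6344.51; growth vs 2011 (6414.11) = -1.09%.
2013: real = 7772.0/1.220 = 6370.49; growth vs 2012 (6344.51) = 0.41%.

2011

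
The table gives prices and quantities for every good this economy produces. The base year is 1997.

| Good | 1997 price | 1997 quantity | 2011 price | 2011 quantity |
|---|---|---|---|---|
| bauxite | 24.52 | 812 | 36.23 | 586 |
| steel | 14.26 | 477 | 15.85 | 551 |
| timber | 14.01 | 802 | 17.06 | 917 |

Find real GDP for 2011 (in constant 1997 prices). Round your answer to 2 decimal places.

Real GDP 2011 = Σ (p_1997 × q_2011) = 24.52·586 + 14.26·551 + 14.01·917 = 35073.15.

35073.15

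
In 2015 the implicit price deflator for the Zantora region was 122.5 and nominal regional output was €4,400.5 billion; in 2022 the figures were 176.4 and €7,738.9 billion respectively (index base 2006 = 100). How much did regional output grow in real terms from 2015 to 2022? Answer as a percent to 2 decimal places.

22.13%

Deflate each year: 2015 → 4400.5/1.225 = 3592.24; 2022 → 7738.9/1.764 = 4387.13.
So real regional output changed by 4387.13/3592.24 − 1 = 0.2213, i.e. 22.13%.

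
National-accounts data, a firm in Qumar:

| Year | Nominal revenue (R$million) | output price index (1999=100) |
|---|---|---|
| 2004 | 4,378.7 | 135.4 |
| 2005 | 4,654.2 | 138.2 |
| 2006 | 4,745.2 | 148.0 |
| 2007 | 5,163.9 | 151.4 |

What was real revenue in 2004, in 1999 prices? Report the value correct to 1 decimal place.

R$3,233.9 million

Real revenue 2004 = 4378.7 / 1.354 = 3233.90.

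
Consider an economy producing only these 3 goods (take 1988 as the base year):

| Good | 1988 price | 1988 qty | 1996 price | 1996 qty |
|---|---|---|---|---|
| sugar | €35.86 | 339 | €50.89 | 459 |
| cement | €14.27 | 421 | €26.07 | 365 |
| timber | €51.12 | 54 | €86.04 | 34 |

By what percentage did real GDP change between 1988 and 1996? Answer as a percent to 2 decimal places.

Real GDP 1988 = Nominal GDP 1988 = 35.86·339 + 14.27·421 + 51.12·54 = 20924.69.
Real GDP 1996 (at 1988 prices) = 35.86·459 + 14.27·365 + 51.12·34 = 23406.37.
Real growth = 23406.37/20924.69 − 1 = 0.1186.

11.86%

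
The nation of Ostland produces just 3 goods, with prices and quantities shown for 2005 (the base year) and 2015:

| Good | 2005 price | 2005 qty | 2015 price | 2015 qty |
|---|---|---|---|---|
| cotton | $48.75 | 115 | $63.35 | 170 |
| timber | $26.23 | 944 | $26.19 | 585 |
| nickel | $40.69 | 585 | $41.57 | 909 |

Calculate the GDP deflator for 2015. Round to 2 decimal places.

Nominal GDP 2015 = 63.35·170 + 26.19·585 + 41.57·909 = 63877.78.
Real GDP 2015 (at 2005 prices) = 48.75·170 + 26.23·585 + 40.69·909 = 60619.26.
Deflator = Nominal/Real × 100 = 63877.78/60619.26 × 100 = 105.375.

105.38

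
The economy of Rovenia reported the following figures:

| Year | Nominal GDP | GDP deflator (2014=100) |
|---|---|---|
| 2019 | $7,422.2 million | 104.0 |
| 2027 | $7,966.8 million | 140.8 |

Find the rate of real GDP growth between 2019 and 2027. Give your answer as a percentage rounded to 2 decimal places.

-20.72%

Real GDP 2019 = 7422.2 / 1.040 = 7136.73.
Real GDP 2027 = 7966.8 / 1.408 = 5658.24.
Real growth = 5658.24 / 7136.73 − 1 = -0.2072.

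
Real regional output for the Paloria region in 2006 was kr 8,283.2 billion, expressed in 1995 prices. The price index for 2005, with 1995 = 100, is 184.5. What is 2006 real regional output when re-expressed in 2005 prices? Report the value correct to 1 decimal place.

Real regional output in 2005 prices = Real regional output in 1995 prices × (P_2005/P_1995) = 8283.2 × 1.845 = 15282.50.

kr 15,282.5 billion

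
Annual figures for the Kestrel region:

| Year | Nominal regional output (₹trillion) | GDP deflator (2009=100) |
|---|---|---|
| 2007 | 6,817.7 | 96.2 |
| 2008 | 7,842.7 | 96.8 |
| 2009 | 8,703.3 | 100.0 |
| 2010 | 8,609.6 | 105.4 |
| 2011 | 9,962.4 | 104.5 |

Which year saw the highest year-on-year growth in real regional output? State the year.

2008: real = 7842.7/0.968 = 8101.96; growth vs 2007 (7087.01) = 14.32%.
2009: real = 8703.3/1.000 = 8703.30; growth vs 2008 (8101.96) = 7.42%.
2010: real = 8609.6/1.054 = 8168.50; growth vs 2009 (8703.30) = -6.14%.
2011: real = 9962.4/1.045 = 9533.40; growth vs 2010 (8168.50) = 16.71%.

2011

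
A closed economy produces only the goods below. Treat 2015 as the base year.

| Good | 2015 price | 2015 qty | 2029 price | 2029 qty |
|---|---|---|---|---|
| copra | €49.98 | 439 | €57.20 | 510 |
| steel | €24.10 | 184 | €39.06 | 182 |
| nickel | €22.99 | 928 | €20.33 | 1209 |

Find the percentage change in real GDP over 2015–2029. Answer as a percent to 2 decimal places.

Real GDP 2015 = Nominal GDP 2015 = 49.98·439 + 24.10·184 + 22.99·928 = 47710.34.
Real GDP 2029 (at 2015 prices) = 49.98·510 + 24.10·182 + 22.99·1209 = 57670.91.
Real growth = 57670.91/47710.34 − 1 = 0.2088.

20.88%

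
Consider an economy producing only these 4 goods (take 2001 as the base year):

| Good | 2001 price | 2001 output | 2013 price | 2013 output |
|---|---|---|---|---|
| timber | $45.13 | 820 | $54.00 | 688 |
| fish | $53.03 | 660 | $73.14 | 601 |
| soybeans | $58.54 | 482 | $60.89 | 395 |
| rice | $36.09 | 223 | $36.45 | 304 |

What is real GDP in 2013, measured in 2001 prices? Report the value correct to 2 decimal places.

Real GDP 2013 = Σ (p_2001 × q_2013) = 45.13·688 + 53.03·601 + 58.54·395 + 36.09·304 = 97015.13.

$97015.13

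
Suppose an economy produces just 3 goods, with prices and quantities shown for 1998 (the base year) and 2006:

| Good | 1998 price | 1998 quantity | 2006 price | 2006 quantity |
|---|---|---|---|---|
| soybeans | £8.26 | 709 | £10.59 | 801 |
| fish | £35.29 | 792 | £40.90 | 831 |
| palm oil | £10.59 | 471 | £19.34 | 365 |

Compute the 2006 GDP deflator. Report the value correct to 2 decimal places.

Nominal GDP 2006 = 10.59·801 + 40.90·831 + 19.34·365 = 49529.59.
Real GDP 2006 (at 1998 prices) = 8.26·801 + 35.29·831 + 10.59·365 = 39807.60.
Deflator = Nominal/Real × 100 = 49529.59/39807.60 × 100 = 124.422.

124.42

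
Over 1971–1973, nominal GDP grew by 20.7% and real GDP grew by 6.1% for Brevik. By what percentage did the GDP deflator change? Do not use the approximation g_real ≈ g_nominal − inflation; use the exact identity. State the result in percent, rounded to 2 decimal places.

(1 + g_nom) = (1 + g_real)(1 + π), so π = 1.2070 / 1.0610 − 1 = 0.13761.

13.76%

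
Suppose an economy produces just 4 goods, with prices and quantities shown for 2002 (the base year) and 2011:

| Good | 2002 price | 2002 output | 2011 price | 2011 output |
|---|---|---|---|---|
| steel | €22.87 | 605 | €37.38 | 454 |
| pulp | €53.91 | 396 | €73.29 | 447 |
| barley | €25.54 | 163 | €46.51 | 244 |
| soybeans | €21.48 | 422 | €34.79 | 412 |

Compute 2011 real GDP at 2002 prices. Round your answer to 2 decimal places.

Real GDP 2011 = Σ (p_2002 × q_2011) = 22.87·454 + 53.91·447 + 25.54·244 + 21.48·412 = 49562.27.

€49562.27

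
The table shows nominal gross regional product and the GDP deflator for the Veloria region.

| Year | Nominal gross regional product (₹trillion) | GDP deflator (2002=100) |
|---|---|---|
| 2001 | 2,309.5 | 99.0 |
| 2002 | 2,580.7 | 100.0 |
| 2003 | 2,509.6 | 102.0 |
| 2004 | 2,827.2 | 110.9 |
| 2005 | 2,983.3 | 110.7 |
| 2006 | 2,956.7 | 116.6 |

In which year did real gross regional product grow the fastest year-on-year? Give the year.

2002: real = 2580.7/1.000 = 2580.70; growth vs 2001 (2332.83) = 10.63%.
2003: real = 2509.6/1.020 = 2460.39; growth vs 2002 (2580.70) = -4.66%.
2004: real = 2827.2/1.109 = 2549.32; growth vs 2003 (2460.39) = 3.61%.
2005: real = 2983.3/1.107 = 2694.94; growth vs 2004 (2549.32) = 5.71%.
2006: real = 2956.7/1.166 = 2535.76; growth vs 2005 (2694.94) = -5.91%.

2002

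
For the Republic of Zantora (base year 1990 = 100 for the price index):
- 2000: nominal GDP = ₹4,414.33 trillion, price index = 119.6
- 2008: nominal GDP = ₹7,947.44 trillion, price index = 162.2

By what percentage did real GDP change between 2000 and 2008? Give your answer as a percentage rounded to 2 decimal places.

32.75%

Deflate each year: 2000 → 4414.33/1.196 = 3690.91; 2008 → 7947.44/1.622 = 4899.78.
So real GDP changed by 4899.78/3690.91 − 1 = 0.3275, i.e. 32.75%.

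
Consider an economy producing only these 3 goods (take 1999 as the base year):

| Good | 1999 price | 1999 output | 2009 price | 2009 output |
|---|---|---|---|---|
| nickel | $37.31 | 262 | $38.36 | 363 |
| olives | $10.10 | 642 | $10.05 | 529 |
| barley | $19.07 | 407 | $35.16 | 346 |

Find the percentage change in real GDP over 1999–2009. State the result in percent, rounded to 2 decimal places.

Real GDP 1999 = Nominal GDP 1999 = 37.31·262 + 10.10·642 + 19.07·407 = 24020.91.
Real GDP 2009 (at 1999 prices) = 37.31·363 + 10.10·529 + 19.07·346 = 25484.65.
Real growth = 25484.65/24020.91 − 1 = 0.0609.

6.09%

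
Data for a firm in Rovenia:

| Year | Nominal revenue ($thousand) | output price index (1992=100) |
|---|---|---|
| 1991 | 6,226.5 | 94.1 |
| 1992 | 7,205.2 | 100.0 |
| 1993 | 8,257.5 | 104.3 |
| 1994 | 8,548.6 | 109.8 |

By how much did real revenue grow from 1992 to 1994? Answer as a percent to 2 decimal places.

8.06%

Real revenue 1992 = 7205.2/1.000 = 7205.20.
Real revenue 1994 = 8548.6/1.098 = 7785.61.
Change = 7785.61/7205.20 − 1 = 0.0806.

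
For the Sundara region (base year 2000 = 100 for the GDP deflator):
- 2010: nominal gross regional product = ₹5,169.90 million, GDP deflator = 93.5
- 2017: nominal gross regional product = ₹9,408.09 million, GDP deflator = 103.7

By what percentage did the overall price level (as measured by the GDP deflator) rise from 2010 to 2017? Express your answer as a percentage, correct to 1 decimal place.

10.9%

Price-level change = 103.7 / 93.5 − 1 = 0.1091.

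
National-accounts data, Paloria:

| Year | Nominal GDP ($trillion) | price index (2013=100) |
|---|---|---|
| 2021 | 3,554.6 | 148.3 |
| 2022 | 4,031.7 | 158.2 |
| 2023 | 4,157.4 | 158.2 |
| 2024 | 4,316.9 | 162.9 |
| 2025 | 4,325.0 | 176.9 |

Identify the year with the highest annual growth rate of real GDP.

2022: real = 4031.7/1.582 = 2548.48; growth vs 2021 (2396.90) = 6.32%.
2023: real = 4157.4/1.582 = 2627.94; growth vs 2022 (2548.48) = 3.12%.
2024: real = 4316.9/1.629 = 2650.03; growth vs 2023 (2627.94) = 0.84%.
2025: real = 4325.0/1.769 = 2444.88; growth vs 2024 (2650.03) = -7.74%.

2022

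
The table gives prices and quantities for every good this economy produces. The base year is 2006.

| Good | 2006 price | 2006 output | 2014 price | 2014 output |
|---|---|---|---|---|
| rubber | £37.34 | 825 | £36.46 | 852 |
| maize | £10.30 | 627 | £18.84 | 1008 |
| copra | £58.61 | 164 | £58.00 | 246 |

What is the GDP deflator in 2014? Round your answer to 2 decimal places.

113.62

Nominal GDP 2014 = 36.46·852 + 18.84·1008 + 58.00·246 = 64322.64.
Real GDP 2014 (at 2006 prices) = 37.34·852 + 10.30·1008 + 58.61·246 = 56614.14.
Deflator = Nominal/Real × 100 = 64322.64/56614.14 × 100 = 113.616.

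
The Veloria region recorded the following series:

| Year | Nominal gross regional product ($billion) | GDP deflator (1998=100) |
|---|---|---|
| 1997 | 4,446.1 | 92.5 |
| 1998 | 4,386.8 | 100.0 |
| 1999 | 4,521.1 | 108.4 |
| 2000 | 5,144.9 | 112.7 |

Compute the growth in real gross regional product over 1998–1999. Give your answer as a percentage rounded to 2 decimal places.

-4.92%

Real gross regional product 1998 = 4386.8/1.000 = 4386.80.
Real gross regional product 1999 = 4521.1/1.084 = 4170.76.
Change = 4170.76/4386.80 − 1 = -0.0492.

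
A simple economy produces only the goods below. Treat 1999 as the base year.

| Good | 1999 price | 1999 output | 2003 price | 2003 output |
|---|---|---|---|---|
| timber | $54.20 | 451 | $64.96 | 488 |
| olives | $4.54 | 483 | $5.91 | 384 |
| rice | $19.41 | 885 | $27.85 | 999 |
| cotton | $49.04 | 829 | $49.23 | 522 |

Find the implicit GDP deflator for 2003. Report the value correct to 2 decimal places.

Nominal GDP 2003 = 64.96·488 + 5.91·384 + 27.85·999 + 49.23·522 = 87490.13.
Real GDP 2003 (at 1999 prices) = 54.20·488 + 4.54·384 + 19.41·999 + 49.04·522 = 73182.43.
Deflator = Nominal/Real × 100 = 87490.13/73182.43 × 100 = 119.551.

119.55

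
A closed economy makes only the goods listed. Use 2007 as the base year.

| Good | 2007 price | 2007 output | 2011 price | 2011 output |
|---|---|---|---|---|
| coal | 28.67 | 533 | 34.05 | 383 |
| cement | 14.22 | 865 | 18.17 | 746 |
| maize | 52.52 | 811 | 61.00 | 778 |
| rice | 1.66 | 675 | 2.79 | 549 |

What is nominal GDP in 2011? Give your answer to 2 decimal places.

75585.68

Nominal GDP 2011 = Σ (p_2011 × q_2011) = 34.05·383 + 18.17·746 + 61.00·778 + 2.79·549 = 75585.68.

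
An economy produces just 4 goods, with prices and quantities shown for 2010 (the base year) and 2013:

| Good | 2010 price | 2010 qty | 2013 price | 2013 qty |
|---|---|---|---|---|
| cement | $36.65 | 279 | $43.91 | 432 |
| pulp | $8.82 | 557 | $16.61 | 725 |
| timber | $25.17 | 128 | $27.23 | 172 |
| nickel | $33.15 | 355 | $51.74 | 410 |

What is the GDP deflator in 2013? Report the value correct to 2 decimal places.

141.75

Nominal GDP 2013 = 43.91·432 + 16.61·725 + 27.23·172 + 51.74·410 = 56908.33.
Real GDP 2013 (at 2010 prices) = 36.65·432 + 8.82·725 + 25.17·172 + 33.15·410 = 40148.04.
Deflator = Nominal/Real × 100 = 56908.33/40148.04 × 100 = 141.746.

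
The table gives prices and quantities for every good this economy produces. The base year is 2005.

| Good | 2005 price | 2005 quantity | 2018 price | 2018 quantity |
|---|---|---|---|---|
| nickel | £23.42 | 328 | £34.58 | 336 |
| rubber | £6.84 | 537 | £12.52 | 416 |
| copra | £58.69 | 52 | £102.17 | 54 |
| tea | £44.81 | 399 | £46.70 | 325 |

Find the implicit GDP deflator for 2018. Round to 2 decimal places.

131.90

Nominal GDP 2018 = 34.58·336 + 12.52·416 + 102.17·54 + 46.70·325 = 37521.88.
Real GDP 2018 (at 2005 prices) = 23.42·336 + 6.84·416 + 58.69·54 + 44.81·325 = 28447.07.
Deflator = Nominal/Real × 100 = 37521.88/28447.07 × 100 = 131.901.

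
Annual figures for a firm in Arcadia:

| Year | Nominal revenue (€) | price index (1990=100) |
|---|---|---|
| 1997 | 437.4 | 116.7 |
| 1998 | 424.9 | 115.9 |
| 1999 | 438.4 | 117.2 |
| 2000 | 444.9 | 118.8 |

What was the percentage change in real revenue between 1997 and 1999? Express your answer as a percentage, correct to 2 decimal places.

Real revenue 1997 = 437.4/1.167 = 374.81.
Real revenue 1999 = 438.4/1.172 = 374.06.
Change = 374.06/374.81 − 1 = -0.0020.

-0.20%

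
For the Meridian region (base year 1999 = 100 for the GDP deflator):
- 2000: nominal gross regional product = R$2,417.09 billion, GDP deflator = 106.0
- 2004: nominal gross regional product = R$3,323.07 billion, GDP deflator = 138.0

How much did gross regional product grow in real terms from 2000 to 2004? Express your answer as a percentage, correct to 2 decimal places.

Real gross regional product 2000 = 2417.09 / 1.060 = 2280.27.
Real gross regional product 2004 = 3323.07 / 1.380 = 2408.02.
Real growth = 2408.02 / 2280.27 − 1 = 0.0560.

5.60%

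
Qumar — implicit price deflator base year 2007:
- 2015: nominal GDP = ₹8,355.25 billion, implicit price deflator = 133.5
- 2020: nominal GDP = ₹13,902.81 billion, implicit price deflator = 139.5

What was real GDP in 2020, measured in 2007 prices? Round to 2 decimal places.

₹9,966.17 billion

Real GDP = Nominal / (implicit price deflator/100) = 13902.81 / 1.395 = 9966.17.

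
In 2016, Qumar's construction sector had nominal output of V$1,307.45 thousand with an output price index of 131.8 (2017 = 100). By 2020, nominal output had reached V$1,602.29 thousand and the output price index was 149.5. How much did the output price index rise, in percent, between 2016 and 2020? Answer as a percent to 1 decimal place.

13.4%

Price-level change = 149.5 / 131.8 − 1 = 0.1343.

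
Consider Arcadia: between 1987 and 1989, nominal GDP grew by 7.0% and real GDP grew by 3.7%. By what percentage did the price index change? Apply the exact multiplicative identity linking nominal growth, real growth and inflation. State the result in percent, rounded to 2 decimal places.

3.18%

(1 + g_nom) = (1 + g_real)(1 + π), so π = 1.0700 / 1.0370 − 1 = 0.03182.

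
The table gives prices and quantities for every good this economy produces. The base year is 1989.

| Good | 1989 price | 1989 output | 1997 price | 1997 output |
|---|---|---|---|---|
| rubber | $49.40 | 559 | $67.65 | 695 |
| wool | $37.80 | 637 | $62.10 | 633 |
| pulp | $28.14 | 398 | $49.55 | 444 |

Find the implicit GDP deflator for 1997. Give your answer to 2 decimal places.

153.10

Nominal GDP 1997 = 67.65·695 + 62.10·633 + 49.55·444 = 108326.25.
Real GDP 1997 (at 1989 prices) = 49.40·695 + 37.80·633 + 28.14·444 = 70754.56.
Deflator = Nominal/Real × 100 = 108326.25/70754.56 × 100 = 153.101.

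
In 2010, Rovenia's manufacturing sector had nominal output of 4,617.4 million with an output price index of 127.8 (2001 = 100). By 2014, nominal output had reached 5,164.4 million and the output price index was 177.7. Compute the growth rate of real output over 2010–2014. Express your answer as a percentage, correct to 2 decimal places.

Real output 2010 = 4617.4 / 1.278 = 3612.99.
Real output 2014 = 5164.4 / 1.777 = 2906.25.
Real growth = 2906.25 / 3612.99 − 1 = -0.1956.

-19.56%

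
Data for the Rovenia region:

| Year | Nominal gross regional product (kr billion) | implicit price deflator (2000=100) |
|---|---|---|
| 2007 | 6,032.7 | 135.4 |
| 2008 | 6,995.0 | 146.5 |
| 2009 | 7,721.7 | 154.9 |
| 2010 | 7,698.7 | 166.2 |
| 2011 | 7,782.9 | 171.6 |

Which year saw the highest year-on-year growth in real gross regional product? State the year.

2008: real = 6995.0/1.465 = 4774.74; growth vs 2007 (4455.47) = 7.17%.
2009: real = 7721.7/1.549 = 4984.96; growth vs 2008 (4774.74) = 4.40%.
2010: real = 7698.7/1.662 = 4632.19; growth vs 2009 (4984.96) = -7.08%.
2011: real = 7782.9/1.716 = 4535.49; growth vs 2010 (4632.19) = -2.09%.

2008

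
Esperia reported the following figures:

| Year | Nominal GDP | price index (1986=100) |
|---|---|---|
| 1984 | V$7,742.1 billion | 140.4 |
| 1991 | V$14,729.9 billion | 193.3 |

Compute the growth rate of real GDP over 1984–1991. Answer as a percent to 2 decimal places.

38.19%

Deflate each year: 1984 → 7742.1/1.404 = 5514.32; 1991 → 14729.9/1.933 = 7620.23.
So real GDP changed by 7620.23/5514.32 − 1 = 0.3819, i.e. 38.19%.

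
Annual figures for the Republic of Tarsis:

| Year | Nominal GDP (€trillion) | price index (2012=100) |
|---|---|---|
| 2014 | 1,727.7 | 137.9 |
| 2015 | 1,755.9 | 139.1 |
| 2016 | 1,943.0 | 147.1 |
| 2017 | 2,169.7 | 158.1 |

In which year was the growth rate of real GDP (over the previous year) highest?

2016

2015: real = 1755.9/1.391 = 1262.33; growth vs 2014 (1252.86) = 0.76%.
2016: real = 1943.0/1.471 = 1320.87; growth vs 2015 (1262.33) = 4.64%.
2017: real = 2169.7/1.581 = 1372.36; growth vs 2016 (1320.87) = 3.90%.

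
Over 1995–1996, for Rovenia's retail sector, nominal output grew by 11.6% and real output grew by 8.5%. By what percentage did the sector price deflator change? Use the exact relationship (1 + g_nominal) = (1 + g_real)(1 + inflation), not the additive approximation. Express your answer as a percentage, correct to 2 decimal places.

(1 + g_nom) = (1 + g_real)(1 + π), so π = 1.1160 / 1.0850 − 1 = 0.02857.

2.86%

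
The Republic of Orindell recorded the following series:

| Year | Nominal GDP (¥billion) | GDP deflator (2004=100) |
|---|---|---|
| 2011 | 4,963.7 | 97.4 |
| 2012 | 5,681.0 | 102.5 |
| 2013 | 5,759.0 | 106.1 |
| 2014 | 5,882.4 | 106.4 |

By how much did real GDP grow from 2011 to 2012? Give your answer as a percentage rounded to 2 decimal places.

Real GDP 2011 = 4963.7/0.974 = 5096.20.
Real GDP 2012 = 5681.0/1.025 = 5542.44.
Change = 5542.44/5096.20 − 1 = 0.0876.

8.76%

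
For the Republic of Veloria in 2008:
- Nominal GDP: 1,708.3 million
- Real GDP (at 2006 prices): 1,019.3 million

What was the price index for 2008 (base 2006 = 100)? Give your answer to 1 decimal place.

price index = (Nominal / Real) × 100 = 1708.3 / 1019.3 × 100 = 167.60.

167.6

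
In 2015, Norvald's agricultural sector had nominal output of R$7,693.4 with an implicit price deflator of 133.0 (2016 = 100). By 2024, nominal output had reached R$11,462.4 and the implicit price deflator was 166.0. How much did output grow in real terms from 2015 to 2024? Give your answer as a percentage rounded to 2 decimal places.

Deflate each year: 2015 → 7693.4/1.330 = 5784.51; 2024 → 11462.4/1.660 = 6905.06.
So real output changed by 6905.06/5784.51 − 1 = 0.1937, i.e. 19.37%.

19.37%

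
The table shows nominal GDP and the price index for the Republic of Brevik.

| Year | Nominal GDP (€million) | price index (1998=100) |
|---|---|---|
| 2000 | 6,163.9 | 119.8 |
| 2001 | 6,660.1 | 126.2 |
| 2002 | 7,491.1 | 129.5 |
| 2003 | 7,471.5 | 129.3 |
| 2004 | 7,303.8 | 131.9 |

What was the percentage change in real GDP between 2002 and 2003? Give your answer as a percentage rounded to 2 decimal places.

-0.11%

Real GDP 2002 = 7491.1/1.295 = 5784.63.
Real GDP 2003 = 7471.5/1.293 = 5778.42.
Change = 5778.42/5784.63 − 1 = -0.0011.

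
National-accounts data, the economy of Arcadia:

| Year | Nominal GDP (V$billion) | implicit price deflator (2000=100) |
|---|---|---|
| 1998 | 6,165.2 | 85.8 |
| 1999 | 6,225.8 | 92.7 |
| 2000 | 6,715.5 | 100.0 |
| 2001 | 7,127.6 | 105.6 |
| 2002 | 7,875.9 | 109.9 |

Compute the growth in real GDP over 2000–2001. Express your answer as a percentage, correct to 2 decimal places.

Real GDP 2000 = 6715.5/1.000 = 6715.50.
Real GDP 2001 = 7127.6/1.056 = 6749.62.
Change = 6749.62/6715.50 − 1 = 0.0051.

0.51%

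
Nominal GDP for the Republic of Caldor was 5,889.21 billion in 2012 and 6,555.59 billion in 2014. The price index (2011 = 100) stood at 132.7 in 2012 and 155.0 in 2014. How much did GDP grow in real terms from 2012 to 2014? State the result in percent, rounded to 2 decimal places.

-4.70%

Real GDP 2012 = 5889.21 / 1.327 = 4437.99.
Real GDP 2014 = 6555.59 / 1.550 = 4229.41.
Real growth = 4229.41 / 4437.99 − 1 = -0.0470.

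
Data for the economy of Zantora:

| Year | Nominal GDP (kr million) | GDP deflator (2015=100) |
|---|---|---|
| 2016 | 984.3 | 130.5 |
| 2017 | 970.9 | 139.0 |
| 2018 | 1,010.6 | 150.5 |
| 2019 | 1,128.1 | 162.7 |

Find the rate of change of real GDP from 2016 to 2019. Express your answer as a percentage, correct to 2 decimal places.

-8.07%

Real GDP 2016 = 984.3/1.305 = 754.25.
Real GDP 2019 = 1128.1/1.627 = 693.36.
Change = 693.36/754.25 − 1 = -0.0807.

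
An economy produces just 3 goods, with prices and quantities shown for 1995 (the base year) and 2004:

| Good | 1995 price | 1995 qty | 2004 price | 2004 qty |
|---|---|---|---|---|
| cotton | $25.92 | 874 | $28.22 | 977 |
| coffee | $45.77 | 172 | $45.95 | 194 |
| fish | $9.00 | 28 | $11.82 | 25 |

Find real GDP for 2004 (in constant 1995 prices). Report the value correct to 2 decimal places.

Real GDP 2004 = Σ (p_1995 × q_2004) = 25.92·977 + 45.77·194 + 9.00·25 = 34428.22.

$34428.22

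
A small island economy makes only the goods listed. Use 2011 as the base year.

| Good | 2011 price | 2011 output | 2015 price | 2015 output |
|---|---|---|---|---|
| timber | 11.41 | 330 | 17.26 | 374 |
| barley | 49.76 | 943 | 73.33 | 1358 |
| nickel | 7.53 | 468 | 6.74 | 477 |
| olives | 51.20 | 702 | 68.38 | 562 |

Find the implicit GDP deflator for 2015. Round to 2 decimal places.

Nominal GDP 2015 = 17.26·374 + 73.33·1358 + 6.74·477 + 68.38·562 = 147681.92.
Real GDP 2015 (at 2011 prices) = 11.41·374 + 49.76·1358 + 7.53·477 + 51.20·562 = 104207.63.
Deflator = Nominal/Real × 100 = 147681.92/104207.63 × 100 = 141.719.

141.72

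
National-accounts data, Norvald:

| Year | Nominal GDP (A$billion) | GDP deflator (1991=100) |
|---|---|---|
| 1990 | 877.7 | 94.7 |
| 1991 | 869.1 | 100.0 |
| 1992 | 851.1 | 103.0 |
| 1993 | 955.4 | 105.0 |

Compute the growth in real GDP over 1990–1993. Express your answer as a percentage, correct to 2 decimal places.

Real GDP 1990 = 877.7/0.947 = 926.82.
Real GDP 1993 = 955.4/1.050 = 909.90.
Change = 909.90/926.82 − 1 = -0.0183.

-1.83%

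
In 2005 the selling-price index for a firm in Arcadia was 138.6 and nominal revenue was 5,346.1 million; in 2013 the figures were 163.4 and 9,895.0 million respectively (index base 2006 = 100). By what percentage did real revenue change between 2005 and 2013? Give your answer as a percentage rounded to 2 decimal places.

57.00%

Deflate each year: 2005 → 5346.1/1.386 = 3857.22; 2013 → 9895.0/1.634 = 6055.69.
So real revenue changed by 6055.69/3857.22 − 1 = 0.5700, i.e. 57.00%.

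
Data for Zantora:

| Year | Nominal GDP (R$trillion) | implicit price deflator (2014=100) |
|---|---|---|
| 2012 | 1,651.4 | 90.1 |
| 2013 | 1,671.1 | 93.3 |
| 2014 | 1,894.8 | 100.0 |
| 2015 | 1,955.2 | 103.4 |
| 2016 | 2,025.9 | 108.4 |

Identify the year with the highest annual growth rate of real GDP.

2013: real = 1671.1/0.933 = 1791.10; growth vs 2012 (1832.85) = -2.28%.
2014: real = 1894.8/1.000 = 1894.80; growth vs 2013 (1791.10) = 5.79%.
2015: real = 1955.2/1.034 = 1890.91; growth vs 2014 (1894.80) = -0.21%.
2016: real = 2025.9/1.084 = 1868.91; growth vs 2015 (1890.91) = -1.16%.

2014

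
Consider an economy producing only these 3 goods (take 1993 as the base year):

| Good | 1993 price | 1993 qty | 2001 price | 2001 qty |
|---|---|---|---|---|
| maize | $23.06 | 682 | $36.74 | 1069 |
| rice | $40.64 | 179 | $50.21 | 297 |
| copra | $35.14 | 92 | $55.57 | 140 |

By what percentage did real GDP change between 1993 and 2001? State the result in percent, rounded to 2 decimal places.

Real GDP 1993 = Nominal GDP 1993 = 23.06·682 + 40.64·179 + 35.14·92 = 26234.36.
Real GDP 2001 (at 1993 prices) = 23.06·1069 + 40.64·297 + 35.14·140 = 41640.82.
Real growth = 41640.82/26234.36 − 1 = 0.5873.

58.73%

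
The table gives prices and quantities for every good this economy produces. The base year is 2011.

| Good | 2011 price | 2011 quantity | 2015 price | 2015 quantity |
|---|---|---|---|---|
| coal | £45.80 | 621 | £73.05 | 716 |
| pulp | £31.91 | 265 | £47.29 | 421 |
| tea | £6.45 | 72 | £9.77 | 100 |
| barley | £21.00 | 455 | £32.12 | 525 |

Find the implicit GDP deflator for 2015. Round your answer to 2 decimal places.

Nominal GDP 2015 = 73.05·716 + 47.29·421 + 9.77·100 + 32.12·525 = 90052.89.
Real GDP 2015 (at 2011 prices) = 45.80·716 + 31.91·421 + 6.45·100 + 21.00·525 = 57896.91.
Deflator = Nominal/Real × 100 = 90052.89/57896.91 × 100 = 155.540.

155.54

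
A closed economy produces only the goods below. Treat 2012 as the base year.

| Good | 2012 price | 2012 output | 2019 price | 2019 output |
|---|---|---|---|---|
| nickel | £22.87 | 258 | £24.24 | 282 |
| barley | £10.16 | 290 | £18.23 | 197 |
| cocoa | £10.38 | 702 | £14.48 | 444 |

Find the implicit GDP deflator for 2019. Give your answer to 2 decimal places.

129.07

Nominal GDP 2019 = 24.24·282 + 18.23·197 + 14.48·444 = 16856.11.
Real GDP 2019 (at 2012 prices) = 22.87·282 + 10.16·197 + 10.38·444 = 13059.58.
Deflator = Nominal/Real × 100 = 16856.11/13059.58 × 100 = 129.071.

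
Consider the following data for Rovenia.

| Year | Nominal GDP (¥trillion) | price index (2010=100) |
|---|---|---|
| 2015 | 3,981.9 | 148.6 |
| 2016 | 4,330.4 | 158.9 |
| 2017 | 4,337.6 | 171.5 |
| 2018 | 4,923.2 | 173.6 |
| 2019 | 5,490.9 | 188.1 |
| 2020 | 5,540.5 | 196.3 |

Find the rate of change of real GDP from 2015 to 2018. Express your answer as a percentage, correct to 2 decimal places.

5.83%

Real GDP 2015 = 3981.9/1.486 = 2679.61.
Real GDP 2018 = 4923.2/1.736 = 2835.94.
Change = 2835.94/2679.61 − 1 = 0.0583.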